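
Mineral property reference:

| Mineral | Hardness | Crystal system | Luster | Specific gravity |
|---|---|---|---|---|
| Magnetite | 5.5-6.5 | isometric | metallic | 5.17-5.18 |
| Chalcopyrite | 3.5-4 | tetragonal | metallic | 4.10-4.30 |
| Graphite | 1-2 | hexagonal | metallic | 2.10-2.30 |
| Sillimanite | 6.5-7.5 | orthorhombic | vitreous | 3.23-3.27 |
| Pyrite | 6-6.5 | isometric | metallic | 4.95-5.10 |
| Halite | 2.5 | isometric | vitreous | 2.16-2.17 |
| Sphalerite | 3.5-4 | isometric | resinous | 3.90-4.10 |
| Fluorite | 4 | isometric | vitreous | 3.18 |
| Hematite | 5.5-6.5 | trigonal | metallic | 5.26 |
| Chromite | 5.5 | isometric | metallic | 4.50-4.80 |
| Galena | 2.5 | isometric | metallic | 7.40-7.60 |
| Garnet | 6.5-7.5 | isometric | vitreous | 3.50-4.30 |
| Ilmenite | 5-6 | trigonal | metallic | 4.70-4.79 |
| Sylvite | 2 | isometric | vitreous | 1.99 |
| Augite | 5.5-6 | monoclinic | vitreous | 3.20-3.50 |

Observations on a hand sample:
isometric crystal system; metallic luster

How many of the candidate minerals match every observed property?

Isometric crystal system is inconsistent with Chalcopyrite, Graphite, Sillimanite, Hematite, Ilmenite, Augite.
Metallic luster — narrows the field to Magnetite, Pyrite, Chromite, Galena.
The minerals that satisfy all observations are Chromite, Galena, Magnetite, Pyrite.
That is 4 minerals.

4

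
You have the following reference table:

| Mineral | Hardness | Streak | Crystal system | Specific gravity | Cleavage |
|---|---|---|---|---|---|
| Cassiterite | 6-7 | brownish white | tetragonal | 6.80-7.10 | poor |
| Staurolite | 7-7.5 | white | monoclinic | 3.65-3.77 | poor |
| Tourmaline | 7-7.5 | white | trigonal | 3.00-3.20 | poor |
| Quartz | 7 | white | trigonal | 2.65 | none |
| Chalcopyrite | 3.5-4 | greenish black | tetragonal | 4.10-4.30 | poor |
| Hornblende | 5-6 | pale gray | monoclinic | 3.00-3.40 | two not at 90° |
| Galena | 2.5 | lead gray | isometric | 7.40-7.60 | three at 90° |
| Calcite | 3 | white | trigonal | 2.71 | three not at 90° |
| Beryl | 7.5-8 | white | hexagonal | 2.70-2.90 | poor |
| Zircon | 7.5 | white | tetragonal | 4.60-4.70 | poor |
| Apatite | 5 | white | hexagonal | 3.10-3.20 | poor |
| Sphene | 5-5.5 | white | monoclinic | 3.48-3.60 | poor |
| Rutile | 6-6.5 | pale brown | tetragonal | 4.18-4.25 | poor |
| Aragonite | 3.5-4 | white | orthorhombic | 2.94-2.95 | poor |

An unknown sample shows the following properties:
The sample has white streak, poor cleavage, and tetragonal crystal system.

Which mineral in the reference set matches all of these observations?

White streak eliminates Cassiterite, Chalcopyrite, Hornblende, Galena, Rutile.
Poor cleavage rules out Quartz, Calcite.
Tetragonal crystal system: only Zircon remains.
The only mineral consistent with every observation is Zircon.

Zircon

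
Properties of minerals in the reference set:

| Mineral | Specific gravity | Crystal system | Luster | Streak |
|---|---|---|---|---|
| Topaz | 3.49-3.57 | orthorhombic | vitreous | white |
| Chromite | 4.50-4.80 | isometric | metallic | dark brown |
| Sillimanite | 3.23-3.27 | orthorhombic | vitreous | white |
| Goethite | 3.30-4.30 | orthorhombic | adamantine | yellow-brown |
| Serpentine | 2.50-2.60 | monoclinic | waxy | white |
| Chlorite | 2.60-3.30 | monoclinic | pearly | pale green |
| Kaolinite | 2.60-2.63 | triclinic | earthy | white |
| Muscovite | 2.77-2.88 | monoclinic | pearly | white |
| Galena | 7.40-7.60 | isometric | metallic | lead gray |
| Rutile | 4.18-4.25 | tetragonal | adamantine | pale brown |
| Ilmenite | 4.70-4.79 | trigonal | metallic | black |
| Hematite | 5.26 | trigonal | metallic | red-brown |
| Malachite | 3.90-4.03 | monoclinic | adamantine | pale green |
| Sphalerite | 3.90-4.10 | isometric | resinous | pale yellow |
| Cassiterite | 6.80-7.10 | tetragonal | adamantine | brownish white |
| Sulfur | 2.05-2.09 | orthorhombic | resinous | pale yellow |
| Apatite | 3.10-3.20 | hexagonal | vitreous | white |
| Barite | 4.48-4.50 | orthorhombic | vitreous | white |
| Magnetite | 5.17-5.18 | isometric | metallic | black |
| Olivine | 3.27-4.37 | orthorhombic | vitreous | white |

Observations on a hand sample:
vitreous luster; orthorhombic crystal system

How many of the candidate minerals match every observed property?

Vitreous luster: narrows the field to Topaz, Sillimanite, Apatite, Barite, Olivine.
Orthorhombic crystal system eliminates Apatite.
Remaining candidates: Barite, Olivine, Sillimanite, Topaz.
That is 4 minerals.

4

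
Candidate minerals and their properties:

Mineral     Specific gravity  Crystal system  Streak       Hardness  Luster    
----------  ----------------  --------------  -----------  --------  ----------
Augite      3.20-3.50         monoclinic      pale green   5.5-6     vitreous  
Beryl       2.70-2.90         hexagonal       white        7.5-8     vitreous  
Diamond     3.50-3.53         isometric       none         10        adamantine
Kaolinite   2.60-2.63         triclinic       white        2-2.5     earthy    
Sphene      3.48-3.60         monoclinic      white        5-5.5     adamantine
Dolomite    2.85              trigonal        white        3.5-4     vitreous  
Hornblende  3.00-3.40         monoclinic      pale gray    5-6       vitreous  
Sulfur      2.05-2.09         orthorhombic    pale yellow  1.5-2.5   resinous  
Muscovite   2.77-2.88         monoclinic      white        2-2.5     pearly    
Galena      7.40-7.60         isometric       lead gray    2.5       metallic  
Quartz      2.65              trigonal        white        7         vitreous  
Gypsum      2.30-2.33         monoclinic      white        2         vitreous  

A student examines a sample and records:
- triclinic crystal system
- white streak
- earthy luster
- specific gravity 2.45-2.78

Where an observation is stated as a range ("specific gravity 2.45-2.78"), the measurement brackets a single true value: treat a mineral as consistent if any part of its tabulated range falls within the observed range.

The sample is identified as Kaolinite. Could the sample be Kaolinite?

Triclinic crystal system — agrees with Kaolinite (triclinic system).
White streak — agrees with Kaolinite (white streak).
Earthy luster — agrees with Kaolinite (earthy luster).
Specific gravity 2.45-2.78 — agrees with Kaolinite (SG 2.60-2.63).
All observations are consistent with the tabulated values for Kaolinite.

Consistent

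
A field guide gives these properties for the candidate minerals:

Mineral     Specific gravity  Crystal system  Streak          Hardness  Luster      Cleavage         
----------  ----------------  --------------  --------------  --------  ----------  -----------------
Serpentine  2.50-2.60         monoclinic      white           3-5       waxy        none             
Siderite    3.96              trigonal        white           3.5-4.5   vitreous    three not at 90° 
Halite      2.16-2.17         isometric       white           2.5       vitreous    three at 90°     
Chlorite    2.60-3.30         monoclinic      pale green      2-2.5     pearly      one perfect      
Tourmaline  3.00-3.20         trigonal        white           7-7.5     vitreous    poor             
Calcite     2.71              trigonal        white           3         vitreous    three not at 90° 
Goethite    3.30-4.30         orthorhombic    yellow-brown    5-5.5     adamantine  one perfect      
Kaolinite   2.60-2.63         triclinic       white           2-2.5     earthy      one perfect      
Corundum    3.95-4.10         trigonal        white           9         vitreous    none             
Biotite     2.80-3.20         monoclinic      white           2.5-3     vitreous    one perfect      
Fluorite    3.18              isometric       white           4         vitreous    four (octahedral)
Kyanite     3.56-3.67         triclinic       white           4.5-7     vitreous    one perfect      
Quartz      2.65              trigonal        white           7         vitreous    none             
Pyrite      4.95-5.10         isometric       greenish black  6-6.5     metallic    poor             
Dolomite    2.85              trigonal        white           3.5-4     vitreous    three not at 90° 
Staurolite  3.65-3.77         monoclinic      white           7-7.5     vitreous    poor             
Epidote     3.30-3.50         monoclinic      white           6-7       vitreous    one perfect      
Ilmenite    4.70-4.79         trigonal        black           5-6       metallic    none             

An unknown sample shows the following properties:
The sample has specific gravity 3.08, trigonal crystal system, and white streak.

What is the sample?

Specific gravity 3.08: only Chlorite, Tourmaline, Biotite remain.
Trigonal crystal system: narrows the field to Tourmaline.
White streak: consistent with all remaining minerals.
Tourmaline is the sole remaining match.

Tourmaline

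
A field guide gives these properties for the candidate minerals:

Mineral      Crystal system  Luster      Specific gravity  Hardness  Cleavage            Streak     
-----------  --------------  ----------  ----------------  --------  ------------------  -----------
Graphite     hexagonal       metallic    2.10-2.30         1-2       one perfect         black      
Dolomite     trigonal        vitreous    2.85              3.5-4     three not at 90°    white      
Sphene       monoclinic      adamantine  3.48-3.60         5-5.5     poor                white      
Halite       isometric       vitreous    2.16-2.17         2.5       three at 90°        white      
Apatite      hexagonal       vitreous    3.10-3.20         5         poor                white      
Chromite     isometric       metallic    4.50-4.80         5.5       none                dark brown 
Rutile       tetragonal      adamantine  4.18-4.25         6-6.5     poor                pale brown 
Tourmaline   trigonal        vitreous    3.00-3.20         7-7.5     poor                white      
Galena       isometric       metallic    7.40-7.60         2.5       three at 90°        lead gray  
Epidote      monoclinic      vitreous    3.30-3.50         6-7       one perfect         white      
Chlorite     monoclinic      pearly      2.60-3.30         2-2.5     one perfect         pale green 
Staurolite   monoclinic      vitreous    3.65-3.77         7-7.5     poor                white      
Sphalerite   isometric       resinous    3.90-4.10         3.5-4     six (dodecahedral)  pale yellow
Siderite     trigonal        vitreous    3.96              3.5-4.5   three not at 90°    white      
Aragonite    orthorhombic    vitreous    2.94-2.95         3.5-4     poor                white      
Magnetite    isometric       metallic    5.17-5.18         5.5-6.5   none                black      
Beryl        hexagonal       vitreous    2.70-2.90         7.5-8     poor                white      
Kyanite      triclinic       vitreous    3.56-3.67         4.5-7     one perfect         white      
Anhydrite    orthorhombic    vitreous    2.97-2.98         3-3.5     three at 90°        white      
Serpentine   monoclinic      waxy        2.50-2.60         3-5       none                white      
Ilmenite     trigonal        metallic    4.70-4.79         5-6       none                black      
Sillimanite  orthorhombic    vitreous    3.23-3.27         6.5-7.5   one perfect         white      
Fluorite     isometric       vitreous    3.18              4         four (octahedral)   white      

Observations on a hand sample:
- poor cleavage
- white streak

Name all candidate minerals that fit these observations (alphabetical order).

Apatite, Aragonite, Beryl, Sphene, Staurolite, Tourmaline

Poor cleavage — narrows the field to Sphene, Apatite, Rutile, Tourmaline, Staurolite, Aragonite, Beryl.
White streak is inconsistent with Rutile.
Remaining candidates: Apatite, Aragonite, Beryl, Sphene, Staurolite, Tourmaline.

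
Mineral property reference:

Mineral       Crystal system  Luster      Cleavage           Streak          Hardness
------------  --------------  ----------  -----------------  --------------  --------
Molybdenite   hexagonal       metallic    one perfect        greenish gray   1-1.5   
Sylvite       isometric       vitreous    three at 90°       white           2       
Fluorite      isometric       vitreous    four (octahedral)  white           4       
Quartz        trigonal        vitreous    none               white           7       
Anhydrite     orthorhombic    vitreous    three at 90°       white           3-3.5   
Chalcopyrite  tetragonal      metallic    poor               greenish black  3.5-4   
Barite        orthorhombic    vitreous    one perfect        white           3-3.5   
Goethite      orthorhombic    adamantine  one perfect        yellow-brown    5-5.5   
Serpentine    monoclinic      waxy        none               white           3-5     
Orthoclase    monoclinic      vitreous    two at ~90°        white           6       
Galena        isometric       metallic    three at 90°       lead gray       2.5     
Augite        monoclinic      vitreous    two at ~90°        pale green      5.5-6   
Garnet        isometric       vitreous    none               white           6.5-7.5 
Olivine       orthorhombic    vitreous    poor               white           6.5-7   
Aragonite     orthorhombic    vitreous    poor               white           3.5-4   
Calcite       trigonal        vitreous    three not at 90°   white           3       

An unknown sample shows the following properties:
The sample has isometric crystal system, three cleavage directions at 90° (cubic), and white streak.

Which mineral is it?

Sylvite

Isometric crystal system: leaves Sylvite, Fluorite, Galena, Garnet.
Three cleavage directions at 90° (cubic) rules out Fluorite, Garnet.
White streak is inconsistent with Galena.
The only mineral consistent with every observation is Sylvite.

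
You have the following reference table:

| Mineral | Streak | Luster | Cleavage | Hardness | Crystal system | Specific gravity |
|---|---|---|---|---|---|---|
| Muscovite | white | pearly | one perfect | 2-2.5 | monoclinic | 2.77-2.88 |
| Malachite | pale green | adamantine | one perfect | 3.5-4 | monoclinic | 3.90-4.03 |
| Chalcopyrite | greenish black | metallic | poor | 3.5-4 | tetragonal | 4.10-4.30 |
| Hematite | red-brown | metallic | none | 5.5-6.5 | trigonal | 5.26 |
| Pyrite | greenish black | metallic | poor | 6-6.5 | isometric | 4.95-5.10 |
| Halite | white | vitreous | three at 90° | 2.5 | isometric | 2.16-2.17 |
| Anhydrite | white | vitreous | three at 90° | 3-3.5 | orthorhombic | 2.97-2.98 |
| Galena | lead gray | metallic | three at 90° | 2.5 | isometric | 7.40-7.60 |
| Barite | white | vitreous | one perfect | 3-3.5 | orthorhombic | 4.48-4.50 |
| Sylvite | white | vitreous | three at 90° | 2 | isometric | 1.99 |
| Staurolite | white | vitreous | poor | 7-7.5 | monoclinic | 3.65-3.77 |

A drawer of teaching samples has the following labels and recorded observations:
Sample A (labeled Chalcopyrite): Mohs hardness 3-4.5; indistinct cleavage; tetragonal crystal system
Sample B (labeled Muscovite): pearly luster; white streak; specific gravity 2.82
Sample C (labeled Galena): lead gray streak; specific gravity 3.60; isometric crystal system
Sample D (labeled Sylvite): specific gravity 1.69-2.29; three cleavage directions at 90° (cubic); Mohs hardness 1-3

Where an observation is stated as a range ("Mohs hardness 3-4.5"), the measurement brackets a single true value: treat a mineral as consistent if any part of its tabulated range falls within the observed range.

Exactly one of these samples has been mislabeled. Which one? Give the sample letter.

C

Sample A: observations are consistent with Chalcopyrite.
Sample B: observations are consistent with Muscovite.
Sample C: Galena has SG 7.40-7.60, but the record shows specific gravity 3.60 — this label is wrong.
Sample D: observations are consistent with Sylvite.
Sample C is the mislabeled one.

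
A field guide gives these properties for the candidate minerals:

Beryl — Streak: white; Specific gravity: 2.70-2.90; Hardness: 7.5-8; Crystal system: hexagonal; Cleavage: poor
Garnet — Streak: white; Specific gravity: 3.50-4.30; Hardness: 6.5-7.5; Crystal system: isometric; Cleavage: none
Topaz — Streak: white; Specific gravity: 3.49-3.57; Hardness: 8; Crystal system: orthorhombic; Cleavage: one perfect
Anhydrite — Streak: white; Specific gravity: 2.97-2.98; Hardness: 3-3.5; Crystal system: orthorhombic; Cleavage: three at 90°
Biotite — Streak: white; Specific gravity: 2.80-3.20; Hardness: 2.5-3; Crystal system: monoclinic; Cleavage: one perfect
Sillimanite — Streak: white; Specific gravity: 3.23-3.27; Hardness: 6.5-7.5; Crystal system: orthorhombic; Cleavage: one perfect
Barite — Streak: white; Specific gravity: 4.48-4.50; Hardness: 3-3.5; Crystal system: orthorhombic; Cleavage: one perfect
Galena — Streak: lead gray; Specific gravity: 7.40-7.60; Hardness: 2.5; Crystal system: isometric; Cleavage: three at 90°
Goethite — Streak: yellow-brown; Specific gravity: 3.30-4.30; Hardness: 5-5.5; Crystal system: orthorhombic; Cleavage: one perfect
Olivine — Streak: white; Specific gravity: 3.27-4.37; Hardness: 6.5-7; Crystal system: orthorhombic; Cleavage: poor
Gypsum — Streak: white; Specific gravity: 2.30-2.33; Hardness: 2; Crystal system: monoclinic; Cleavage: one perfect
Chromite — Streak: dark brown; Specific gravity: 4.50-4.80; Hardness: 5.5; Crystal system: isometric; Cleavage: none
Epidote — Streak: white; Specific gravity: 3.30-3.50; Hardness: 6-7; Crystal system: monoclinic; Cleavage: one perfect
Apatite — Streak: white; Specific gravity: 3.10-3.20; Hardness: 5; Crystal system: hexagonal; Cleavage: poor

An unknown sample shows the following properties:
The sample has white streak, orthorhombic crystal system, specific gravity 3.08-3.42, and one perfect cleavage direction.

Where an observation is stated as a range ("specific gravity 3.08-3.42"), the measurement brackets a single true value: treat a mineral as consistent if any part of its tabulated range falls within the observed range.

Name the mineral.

Sillimanite

White streak excludes Galena, Goethite, Chromite.
Orthorhombic crystal system — leaves Topaz, Anhydrite, Sillimanite, Barite, Olivine.
Specific gravity 3.08-3.42 — narrows the field to Sillimanite, Olivine.
One perfect cleavage direction eliminates Olivine.
Sillimanite is the sole remaining match.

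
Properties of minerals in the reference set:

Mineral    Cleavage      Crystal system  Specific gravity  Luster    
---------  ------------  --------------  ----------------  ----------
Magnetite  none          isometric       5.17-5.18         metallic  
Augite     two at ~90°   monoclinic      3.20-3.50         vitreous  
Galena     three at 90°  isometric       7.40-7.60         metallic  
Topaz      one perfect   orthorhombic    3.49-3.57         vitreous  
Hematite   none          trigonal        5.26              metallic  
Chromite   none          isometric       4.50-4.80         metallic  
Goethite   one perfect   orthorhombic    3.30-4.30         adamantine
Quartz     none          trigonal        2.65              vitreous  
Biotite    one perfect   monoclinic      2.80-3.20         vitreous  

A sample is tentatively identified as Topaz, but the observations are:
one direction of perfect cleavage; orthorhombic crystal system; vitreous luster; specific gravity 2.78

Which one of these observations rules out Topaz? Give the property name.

specific gravity

One direction of perfect cleavage: Topaz has cleavage one perfect — within range.
Orthorhombic crystal system: Topaz has orthorhombic system — within range.
Vitreous luster: Topaz has vitreous luster — within range.
Specific gravity 2.78: Topaz has SG 3.49-3.57 — outside the reference range.
Only the specific gravity is inconsistent.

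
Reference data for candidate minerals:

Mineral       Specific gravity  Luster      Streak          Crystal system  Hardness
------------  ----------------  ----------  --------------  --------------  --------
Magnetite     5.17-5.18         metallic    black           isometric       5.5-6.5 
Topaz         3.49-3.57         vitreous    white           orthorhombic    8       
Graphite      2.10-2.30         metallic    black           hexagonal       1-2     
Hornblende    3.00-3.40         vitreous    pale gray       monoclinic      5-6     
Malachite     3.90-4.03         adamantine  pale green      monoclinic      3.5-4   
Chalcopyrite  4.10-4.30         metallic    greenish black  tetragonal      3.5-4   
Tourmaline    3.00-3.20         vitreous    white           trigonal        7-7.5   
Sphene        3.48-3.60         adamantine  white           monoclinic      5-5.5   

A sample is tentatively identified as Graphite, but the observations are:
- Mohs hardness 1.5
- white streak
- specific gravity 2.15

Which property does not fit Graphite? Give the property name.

Mohs hardness 1.5: Graphite has hardness 1-2 — matches.
White streak: Graphite has black streak — does not match.
Specific gravity 2.15: Graphite has SG 2.10-2.30 — matches.
The streak is the one property that does not fit.

streak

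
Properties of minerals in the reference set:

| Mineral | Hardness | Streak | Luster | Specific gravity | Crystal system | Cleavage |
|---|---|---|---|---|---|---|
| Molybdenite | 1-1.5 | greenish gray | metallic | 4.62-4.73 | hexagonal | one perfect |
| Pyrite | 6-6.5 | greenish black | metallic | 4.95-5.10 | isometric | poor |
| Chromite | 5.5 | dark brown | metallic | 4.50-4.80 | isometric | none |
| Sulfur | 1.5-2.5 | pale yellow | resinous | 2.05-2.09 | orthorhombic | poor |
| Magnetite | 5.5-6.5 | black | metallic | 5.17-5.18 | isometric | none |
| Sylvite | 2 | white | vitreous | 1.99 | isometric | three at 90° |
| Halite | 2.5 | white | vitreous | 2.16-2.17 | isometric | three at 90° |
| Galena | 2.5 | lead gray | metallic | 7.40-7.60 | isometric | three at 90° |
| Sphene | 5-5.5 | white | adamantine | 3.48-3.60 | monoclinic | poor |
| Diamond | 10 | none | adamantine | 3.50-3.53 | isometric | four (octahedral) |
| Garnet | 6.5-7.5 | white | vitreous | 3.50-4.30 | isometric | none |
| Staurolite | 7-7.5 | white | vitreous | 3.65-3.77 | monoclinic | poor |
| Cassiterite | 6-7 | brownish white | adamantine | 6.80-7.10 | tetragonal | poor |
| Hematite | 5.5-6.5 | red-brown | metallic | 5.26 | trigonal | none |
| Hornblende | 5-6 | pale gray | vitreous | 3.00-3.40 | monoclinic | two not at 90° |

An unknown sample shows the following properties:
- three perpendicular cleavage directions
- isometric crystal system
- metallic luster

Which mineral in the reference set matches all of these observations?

Galena

Three perpendicular cleavage directions: narrows the field to Sylvite, Halite, Galena.
Isometric crystal system: no further eliminations.
Metallic luster: narrows the field to Galena.
Galena is the sole remaining match.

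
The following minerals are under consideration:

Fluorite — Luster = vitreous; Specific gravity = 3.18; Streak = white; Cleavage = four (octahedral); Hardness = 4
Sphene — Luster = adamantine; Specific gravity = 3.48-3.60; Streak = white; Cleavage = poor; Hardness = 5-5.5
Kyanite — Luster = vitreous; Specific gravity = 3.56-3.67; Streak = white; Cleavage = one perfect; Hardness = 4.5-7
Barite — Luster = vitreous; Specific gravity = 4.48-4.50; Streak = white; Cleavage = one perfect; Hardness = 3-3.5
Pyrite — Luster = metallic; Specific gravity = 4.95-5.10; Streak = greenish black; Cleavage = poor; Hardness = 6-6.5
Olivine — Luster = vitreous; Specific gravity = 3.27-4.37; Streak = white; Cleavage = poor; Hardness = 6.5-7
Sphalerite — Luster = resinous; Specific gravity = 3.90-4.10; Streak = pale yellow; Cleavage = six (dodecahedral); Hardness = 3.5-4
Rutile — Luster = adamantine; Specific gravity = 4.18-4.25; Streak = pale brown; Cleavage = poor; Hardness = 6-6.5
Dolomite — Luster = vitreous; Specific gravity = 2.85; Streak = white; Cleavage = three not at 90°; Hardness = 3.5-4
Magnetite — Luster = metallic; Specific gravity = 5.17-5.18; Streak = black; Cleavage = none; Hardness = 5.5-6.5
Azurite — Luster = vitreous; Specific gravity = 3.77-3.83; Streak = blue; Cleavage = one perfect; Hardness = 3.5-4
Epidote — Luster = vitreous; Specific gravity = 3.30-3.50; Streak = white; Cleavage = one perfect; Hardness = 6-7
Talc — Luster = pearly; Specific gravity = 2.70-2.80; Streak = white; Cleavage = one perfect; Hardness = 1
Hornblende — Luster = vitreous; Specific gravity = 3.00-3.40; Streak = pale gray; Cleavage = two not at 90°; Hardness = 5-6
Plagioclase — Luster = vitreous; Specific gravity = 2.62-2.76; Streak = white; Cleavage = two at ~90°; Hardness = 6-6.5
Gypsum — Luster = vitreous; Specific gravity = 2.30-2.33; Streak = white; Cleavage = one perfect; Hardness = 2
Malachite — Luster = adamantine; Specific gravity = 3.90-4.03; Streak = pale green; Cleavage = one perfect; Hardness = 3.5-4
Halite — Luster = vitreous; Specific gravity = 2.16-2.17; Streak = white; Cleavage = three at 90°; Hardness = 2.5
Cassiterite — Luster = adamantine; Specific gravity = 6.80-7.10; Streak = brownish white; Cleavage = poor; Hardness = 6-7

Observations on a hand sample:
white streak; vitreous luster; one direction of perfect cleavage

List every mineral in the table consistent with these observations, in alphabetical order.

Barite, Epidote, Gypsum, Kyanite

White streak — narrows the field to Fluorite, Sphene, Kyanite, Barite, Olivine, Dolomite, Epidote, Talc, Plagioclase, Gypsum, Halite.
Vitreous luster eliminates Sphene, Talc.
One direction of perfect cleavage — only Kyanite, Barite, Epidote, Gypsum remain.
The minerals that satisfy all observations are Barite, Epidote, Gypsum, Kyanite.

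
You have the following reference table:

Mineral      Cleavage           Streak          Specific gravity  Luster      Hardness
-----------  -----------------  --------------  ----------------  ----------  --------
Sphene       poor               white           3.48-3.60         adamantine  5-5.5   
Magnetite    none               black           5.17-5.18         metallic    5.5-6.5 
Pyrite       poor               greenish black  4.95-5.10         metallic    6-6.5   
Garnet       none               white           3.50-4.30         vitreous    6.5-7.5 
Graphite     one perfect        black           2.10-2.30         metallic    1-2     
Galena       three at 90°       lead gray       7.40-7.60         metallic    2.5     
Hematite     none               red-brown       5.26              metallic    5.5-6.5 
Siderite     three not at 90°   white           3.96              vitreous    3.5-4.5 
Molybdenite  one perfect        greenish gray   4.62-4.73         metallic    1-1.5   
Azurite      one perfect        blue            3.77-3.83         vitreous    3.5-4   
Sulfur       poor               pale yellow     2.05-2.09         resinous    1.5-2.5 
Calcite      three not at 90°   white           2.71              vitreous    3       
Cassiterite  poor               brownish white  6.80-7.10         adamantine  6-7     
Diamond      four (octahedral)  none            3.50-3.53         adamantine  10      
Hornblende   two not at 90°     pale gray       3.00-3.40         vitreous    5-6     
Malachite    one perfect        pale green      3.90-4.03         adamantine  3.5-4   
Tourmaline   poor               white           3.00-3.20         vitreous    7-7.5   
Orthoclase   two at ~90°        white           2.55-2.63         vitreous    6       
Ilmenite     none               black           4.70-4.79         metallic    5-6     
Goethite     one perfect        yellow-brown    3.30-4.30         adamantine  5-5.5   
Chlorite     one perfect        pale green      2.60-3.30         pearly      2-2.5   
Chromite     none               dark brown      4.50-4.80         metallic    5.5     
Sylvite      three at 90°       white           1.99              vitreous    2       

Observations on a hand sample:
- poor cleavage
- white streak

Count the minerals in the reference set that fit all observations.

Poor cleavage — only Sphene, Pyrite, Sulfur, Cassiterite, Tourmaline remain.
White streak — narrows the field to Sphene, Tourmaline.
Remaining candidates: Sphene, Tourmaline.
That is 2 minerals.

2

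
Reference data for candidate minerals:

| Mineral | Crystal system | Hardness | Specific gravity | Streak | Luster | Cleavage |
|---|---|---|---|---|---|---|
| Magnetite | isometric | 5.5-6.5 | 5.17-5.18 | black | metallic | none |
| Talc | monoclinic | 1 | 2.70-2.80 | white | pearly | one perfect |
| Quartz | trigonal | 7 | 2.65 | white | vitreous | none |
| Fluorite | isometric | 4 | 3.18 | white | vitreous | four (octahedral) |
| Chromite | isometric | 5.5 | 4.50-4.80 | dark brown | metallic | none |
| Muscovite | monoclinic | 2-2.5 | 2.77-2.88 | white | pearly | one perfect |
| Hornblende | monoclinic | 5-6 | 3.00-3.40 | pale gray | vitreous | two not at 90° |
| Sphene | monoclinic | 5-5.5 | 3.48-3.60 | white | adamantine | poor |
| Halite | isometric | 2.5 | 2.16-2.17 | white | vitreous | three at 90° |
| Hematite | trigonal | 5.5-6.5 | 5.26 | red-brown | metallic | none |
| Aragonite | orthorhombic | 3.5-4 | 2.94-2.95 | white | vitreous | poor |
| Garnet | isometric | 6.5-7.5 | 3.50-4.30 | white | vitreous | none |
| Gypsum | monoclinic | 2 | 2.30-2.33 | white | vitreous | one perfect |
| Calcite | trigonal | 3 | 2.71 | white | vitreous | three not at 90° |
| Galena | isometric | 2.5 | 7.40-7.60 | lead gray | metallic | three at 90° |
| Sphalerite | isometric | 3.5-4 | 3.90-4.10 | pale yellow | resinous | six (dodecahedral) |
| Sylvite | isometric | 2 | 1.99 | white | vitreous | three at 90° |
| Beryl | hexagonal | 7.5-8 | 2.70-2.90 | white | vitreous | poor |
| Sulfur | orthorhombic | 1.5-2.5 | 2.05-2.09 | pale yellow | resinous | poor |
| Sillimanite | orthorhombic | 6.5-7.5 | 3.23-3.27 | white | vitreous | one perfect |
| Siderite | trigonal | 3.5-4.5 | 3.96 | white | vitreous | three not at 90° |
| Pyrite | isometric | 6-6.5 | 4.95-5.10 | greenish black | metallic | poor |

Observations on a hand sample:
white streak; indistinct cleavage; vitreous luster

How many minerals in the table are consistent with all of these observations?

2

White streak — narrows the field to Talc, Quartz, Fluorite, Muscovite, Sphene, Halite, Aragonite, Garnet, Gypsum, Calcite, Sylvite, Beryl, Sillimanite, Siderite.
Indistinct cleavage — only Sphene, Aragonite, Beryl remain.
Vitreous luster eliminates Sphene.
Remaining candidates: Aragonite, Beryl.
That is 2 minerals.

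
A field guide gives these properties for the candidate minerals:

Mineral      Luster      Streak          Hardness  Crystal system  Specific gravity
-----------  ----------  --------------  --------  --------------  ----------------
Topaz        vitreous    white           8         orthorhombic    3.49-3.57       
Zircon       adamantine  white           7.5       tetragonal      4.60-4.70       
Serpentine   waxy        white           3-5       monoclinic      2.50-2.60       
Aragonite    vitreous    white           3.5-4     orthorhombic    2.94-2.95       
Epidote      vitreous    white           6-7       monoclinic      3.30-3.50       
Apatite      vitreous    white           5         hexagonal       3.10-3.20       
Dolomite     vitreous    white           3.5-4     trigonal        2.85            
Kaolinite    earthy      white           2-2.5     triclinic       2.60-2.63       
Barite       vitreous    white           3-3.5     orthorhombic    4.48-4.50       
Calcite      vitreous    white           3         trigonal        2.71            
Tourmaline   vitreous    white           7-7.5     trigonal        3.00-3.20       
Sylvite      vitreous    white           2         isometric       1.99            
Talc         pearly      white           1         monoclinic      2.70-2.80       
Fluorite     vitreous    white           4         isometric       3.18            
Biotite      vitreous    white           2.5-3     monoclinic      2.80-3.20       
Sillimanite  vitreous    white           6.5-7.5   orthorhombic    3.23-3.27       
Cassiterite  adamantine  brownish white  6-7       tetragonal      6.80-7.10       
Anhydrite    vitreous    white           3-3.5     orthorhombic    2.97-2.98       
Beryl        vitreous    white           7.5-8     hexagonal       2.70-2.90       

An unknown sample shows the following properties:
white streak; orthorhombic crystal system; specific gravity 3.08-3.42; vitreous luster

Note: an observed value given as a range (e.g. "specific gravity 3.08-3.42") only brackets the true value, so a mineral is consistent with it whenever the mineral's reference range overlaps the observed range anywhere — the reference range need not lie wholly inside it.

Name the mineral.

Sillimanite

White streak eliminates Cassiterite.
Orthorhombic crystal system: Topaz, Aragonite, Barite, Sillimanite, Anhydrite remain.
Specific gravity 3.08-3.42: narrows the field to Sillimanite.
Vitreous luster: consistent with all remaining minerals.
Only Sillimanite satisfies all observations.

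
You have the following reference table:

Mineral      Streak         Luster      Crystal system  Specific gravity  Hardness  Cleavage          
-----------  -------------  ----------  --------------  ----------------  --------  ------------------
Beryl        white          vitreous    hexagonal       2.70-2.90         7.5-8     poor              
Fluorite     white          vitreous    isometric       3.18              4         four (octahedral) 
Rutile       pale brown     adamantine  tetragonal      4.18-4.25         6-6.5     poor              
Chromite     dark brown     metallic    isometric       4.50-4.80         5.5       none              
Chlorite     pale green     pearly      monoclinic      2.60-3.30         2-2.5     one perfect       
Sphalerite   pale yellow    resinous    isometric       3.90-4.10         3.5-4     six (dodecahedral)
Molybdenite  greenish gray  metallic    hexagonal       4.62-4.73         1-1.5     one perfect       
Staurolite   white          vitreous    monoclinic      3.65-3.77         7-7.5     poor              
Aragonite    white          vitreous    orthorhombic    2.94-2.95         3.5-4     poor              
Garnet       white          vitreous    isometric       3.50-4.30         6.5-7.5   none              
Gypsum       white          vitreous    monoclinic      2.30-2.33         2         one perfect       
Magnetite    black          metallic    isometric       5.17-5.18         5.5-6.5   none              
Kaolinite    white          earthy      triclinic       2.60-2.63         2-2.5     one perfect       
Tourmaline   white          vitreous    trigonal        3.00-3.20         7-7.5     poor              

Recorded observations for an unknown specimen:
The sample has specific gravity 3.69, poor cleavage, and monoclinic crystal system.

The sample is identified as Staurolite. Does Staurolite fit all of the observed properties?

Consistent

Specific gravity 3.69 — agrees with Staurolite (SG 3.65-3.77).
Poor cleavage — agrees with Staurolite (cleavage poor).
Monoclinic crystal system — agrees with Staurolite (monoclinic system).
All observations are consistent with the tabulated values for Staurolite.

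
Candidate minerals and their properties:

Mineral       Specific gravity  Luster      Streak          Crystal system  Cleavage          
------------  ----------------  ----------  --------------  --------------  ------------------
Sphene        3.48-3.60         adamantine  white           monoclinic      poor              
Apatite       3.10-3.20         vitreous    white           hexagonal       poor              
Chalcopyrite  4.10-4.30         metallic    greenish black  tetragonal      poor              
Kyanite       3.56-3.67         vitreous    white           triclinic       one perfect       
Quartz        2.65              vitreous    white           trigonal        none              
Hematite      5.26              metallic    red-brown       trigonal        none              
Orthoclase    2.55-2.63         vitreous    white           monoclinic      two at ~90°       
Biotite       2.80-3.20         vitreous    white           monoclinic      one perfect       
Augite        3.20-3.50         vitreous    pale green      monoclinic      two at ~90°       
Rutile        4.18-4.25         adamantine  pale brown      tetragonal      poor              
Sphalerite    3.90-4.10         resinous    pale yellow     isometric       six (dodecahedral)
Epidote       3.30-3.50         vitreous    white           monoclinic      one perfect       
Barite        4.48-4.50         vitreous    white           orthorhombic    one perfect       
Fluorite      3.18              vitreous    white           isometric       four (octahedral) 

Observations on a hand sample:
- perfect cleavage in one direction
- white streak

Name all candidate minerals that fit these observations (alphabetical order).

Perfect cleavage in one direction — narrows the field to Kyanite, Biotite, Epidote, Barite.
White streak — every remaining candidate is consistent.
Consistent with every observation: Barite, Biotite, Epidote, Kyanite.

Barite, Biotite, Epidote, Kyanite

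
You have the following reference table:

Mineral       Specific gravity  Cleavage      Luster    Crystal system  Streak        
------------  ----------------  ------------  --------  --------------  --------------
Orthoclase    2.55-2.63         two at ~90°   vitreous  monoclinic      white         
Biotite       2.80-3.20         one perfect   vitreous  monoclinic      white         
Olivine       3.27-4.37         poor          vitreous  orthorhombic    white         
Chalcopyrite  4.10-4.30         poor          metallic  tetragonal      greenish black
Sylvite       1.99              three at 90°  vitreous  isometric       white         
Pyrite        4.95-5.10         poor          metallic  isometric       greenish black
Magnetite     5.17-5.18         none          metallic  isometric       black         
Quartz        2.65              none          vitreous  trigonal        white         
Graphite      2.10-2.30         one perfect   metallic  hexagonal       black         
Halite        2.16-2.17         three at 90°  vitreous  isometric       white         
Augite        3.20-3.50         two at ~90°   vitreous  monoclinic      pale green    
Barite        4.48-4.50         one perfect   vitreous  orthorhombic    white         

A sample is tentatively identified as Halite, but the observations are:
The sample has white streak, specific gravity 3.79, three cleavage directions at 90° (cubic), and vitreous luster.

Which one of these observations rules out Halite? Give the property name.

specific gravity

White streak: Halite has white streak — agrees.
Specific gravity 3.79: Halite has SG 2.16-2.17 — inconsistent.
Three cleavage directions at 90° (cubic): Halite has cleavage three at 90° — agrees.
Vitreous luster: Halite has vitreous luster — agrees.
Everything matches except the specific gravity.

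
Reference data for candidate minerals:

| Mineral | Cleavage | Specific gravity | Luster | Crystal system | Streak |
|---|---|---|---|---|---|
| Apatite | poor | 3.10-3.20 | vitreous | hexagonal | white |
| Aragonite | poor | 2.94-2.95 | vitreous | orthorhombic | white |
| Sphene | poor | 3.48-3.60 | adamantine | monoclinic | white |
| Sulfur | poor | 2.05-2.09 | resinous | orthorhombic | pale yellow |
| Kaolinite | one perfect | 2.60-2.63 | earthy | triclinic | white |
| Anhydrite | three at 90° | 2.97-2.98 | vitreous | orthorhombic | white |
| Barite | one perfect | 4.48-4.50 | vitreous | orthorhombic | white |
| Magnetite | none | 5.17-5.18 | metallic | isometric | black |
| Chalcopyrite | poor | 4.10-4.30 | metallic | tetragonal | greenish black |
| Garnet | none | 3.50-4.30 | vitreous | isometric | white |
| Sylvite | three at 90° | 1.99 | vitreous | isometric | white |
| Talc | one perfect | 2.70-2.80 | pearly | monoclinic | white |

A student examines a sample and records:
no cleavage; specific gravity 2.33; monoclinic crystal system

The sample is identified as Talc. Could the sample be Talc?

Inconsistent

No cleavage — Talc has cleavage one perfect; inconsistent.
Specific gravity 2.33 — Talc has SG 2.70-2.80; inconsistent.
Monoclinic crystal system — matches Talc (monoclinic system).
2 of the observed properties are inconsistent with Talc.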